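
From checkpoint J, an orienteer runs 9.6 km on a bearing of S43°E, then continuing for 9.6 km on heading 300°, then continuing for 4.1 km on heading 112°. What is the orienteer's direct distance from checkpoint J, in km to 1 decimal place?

4.3 km

Leg 1 (S43°E, 9.6 km): east 9.6 sin 137° = 6.55, north 9.6 cos 137° = -7.02
Leg 2 (300°, 9.6 km): east 9.6 sin 300° = -8.31, north 9.6 cos 300° = 4.80
Leg 3 (112°, 4.1 km): east 4.1 sin 112° = 3.80, north 4.1 cos 112° = -1.54
Net: 2.03 east, -3.76 north. Distance = √((2.03)² + (-3.76)²) = 4.273 km.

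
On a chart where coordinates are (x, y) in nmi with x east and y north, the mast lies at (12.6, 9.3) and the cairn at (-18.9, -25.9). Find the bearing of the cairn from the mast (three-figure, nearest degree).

Δeast = -18.9 − 12.6 = -31.50; Δnorth = -25.9 − 9.3 = -35.20.
Bearing = atan2(Δeast, Δnorth) mod 360° = 221.82° ≈ 222°.

222°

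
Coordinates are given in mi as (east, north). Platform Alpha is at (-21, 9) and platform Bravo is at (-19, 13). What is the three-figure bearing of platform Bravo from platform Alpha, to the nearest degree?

Δeast = -19 − -21 = 2.00; Δnorth = 13 − 9 = 4.00.
Bearing = atan2(Δeast, Δnorth) mod 360° = 26.57° ≈ 027°.

027°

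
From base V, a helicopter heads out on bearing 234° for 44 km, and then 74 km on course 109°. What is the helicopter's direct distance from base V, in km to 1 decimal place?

60.6 km

Leg 1 (234°, 44 km): east 44 sin 234° = -35.60, north 44 cos 234° = -25.86
Leg 2 (109°, 74 km): east 74 sin 109° = 69.97, north 74 cos 109° = -24.09
Net: 34.37 east, -49.95 north. Distance = √((34.37)² + (-49.95)²) = 60.637 km.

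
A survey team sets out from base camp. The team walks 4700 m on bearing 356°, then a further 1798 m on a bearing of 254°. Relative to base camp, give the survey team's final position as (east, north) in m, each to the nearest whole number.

Leg 1 (356°, 4700 m): east 4700 sin 356° = -327.86, north 4700 cos 356° = 4688.55
Leg 2 (254°, 1798 m): east 1798 sin 254° = -1728.35, north 1798 cos 254° = -495.60
Summing: -2056.20 m east, 4192.96 m north → (-2056, 4193).

(-2056, 4193)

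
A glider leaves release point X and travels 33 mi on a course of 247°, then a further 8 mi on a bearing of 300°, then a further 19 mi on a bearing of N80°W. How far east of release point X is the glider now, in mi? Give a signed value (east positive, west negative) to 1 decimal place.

-56.0 mi

Leg 1 (247°, 33 mi): east 33 sin 247° = -30.38, north 33 cos 247° = -12.89
Leg 2 (300°, 8 mi): east 8 sin 300° = -6.93, north 8 cos 300° = 4.00
Leg 3 (N80°W, 19 mi): east 19 sin 280° = -18.71, north 19 cos 280° = 3.30
Net east component: -56.02 mi.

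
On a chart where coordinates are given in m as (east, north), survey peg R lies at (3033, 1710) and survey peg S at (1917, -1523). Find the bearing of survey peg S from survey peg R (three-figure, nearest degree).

199°

Δeast = 1917 − 3033 = -1116.00; Δnorth = -1523 − 1710 = -3233.00.
Bearing = atan2(Δeast, Δnorth) mod 360° = 199.04° ≈ 199°.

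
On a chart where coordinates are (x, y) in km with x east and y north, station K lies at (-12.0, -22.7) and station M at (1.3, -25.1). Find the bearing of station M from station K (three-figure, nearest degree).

100°

Δeast = 1.3 − -12.0 = 13.30; Δnorth = -25.1 − -22.7 = -2.40.
Bearing = atan2(Δeast, Δnorth) mod 360° = 100.23° ≈ 100°.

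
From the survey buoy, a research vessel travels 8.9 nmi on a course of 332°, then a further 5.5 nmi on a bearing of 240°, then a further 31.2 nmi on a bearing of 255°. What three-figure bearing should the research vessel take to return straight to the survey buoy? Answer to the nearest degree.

086°

Leg 1 (332°, 8.9 nmi): east 8.9 sin 332° = -4.18, north 8.9 cos 332° = 7.86
Leg 2 (240°, 5.5 nmi): east 5.5 sin 240° = -4.76, north 5.5 cos 240° = -2.75
Leg 3 (255°, 31.2 nmi): east 31.2 sin 255° = -30.14, north 31.2 cos 255° = -8.08
Net displacement: -39.08 east, -2.97 north. Direction back to start is (39.08, 2.97): bearing = atan2(39.08, 2.97) mod 360° = 85.66° ≈ 086°.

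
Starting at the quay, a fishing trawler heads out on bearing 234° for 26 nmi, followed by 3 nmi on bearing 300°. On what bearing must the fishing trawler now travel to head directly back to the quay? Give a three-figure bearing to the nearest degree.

060°

Leg 1 (234°, 26 nmi): east 26 sin 234° = -21.03, north 26 cos 234° = -15.28
Leg 2 (300°, 3 nmi): east 3 sin 300° = -2.60, north 3 cos 300° = 1.50
Net displacement: -23.63 east, -13.78 north. Direction back to start is (23.63, 13.78): bearing = atan2(23.63, 13.78) mod 360° = 59.75° ≈ 060°.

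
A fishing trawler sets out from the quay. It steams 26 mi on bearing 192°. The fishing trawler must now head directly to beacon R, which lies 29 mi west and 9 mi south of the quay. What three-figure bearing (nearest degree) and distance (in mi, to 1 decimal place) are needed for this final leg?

Leg 1 (192°, 26 mi): east 26 sin 192° = -5.41, north 26 cos 192° = -25.43
Current position: (-5.41, -25.43). Target: (-29, -9). Remaining: Δeast = -23.59, Δnorth = 16.43.
Bearing = atan2(-23.59, 16.43) mod 360° = 304.85°; distance = √((-23.59)² + (16.43)²) = 28.752 mi.

305°, 28.8 mi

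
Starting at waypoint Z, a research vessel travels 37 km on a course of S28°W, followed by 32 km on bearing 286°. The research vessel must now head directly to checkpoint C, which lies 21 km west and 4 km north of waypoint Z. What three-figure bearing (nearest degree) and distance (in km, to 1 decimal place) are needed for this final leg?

044°, 38.9 km

Leg 1 (S28°W, 37 km): east 37 sin 208° = -17.37, north 37 cos 208° = -32.67
Leg 2 (286°, 32 km): east 32 sin 286° = -30.76, north 32 cos 286° = 8.82
Current position: (-48.13, -23.85). Target: (-21, 4). Remaining: Δeast = 27.13, Δnorth = 27.85.
Bearing = atan2(27.13, 27.85) mod 360° = 44.25°; distance = √((27.13)² + (27.85)²) = 38.880 km.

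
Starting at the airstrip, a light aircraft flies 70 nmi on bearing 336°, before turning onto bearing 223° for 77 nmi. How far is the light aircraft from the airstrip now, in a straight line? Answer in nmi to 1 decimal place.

81.3 nmi

Leg 1 (336°, 70 nmi): east 70 sin 336° = -28.47, north 70 cos 336° = 63.95
Leg 2 (223°, 77 nmi): east 77 sin 223° = -52.51, north 77 cos 223° = -56.31
Net: -80.99 east, 7.63 north. Distance = √((-80.99)² + (7.63)²) = 81.344 nmi.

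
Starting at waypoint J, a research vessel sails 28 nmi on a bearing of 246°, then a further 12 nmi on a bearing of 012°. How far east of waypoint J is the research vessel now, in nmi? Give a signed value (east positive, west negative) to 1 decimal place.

Leg 1 (246°, 28 nmi): east 28 sin 246° = -25.58, north 28 cos 246° = -11.39
Leg 2 (012°, 12 nmi): east 12 sin 12° = 2.49, north 12 cos 12° = 11.74
Net east component: -23.08 nmi.

-23.1 nmi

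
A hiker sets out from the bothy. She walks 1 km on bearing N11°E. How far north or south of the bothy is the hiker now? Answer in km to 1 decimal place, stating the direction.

1.0 km north

Leg 1 (N11°E, 1 km): east 1 sin 11° = 0.19, north 1 cos 11° = 0.98
Net north component: 0.98 km.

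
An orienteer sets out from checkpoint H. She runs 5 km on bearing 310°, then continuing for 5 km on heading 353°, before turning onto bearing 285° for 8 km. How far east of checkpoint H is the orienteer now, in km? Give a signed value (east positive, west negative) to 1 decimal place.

Leg 1 (310°, 5 km): east 5 sin 310° = -3.83, north 5 cos 310° = 3.21
Leg 2 (353°, 5 km): east 5 sin 353° = -0.61, north 5 cos 353° = 4.96
Leg 3 (285°, 8 km): east 8 sin 285° = -7.73, north 8 cos 285° = 2.07
Net east component: -12.17 km.

-12.2 km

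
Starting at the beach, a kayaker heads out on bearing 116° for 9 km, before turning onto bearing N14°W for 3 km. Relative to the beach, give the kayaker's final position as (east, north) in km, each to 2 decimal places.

(7.36, -1.03)

Leg 1 (116°, 9 km): east 9 sin 116° = 8.09, north 9 cos 116° = -3.95
Leg 2 (N14°W, 3 km): east 3 sin 346° = -0.73, north 3 cos 346° = 2.91
Summing: 7.36 km east, -1.03 km north → (7.36, -1.03).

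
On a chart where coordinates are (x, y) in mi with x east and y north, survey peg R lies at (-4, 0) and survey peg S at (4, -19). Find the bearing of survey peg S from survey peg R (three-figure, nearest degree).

Δeast = 4 − -4 = 8.00; Δnorth = -19 − 0 = -19.00.
Bearing = atan2(Δeast, Δnorth) mod 360° = 157.17° ≈ 157°.

157°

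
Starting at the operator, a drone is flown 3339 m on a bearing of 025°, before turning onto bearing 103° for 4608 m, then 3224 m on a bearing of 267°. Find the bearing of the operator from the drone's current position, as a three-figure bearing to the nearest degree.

Leg 1 (025°, 3339 m): east 3339 sin 25° = 1411.12, north 3339 cos 25° = 3026.16
Leg 2 (103°, 4608 m): east 4608 sin 103° = 4489.90, north 4608 cos 103° = -1036.57
Leg 3 (267°, 3224 m): east 3224 sin 267° = -3219.58, north 3224 cos 267° = -168.73
Net displacement: 2681.44 east, 1820.86 north. Direction back to start is (-2681.44, -1820.86): bearing = atan2(-2681.44, -1820.86) mod 360° = 235.82° ≈ 236°.

236°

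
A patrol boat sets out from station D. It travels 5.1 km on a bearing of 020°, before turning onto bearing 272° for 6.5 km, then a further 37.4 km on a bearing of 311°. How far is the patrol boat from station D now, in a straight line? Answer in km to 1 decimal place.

44.3 km

Leg 1 (020°, 5.1 km): east 5.1 sin 20° = 1.74, north 5.1 cos 20° = 4.79
Leg 2 (272°, 6.5 km): east 6.5 sin 272° = -6.50, north 6.5 cos 272° = 0.23
Leg 3 (311°, 37.4 km): east 37.4 sin 311° = -28.23, north 37.4 cos 311° = 24.54
Net: -32.98 east, 29.56 north. Distance = √((-32.98)² + (29.56)²) = 44.284 km.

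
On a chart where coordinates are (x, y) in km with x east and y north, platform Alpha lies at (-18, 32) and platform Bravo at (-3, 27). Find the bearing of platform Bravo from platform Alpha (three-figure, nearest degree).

Δeast = -3 − -18 = 15.00; Δnorth = 27 − 32 = -5.00.
Bearing = atan2(Δeast, Δnorth) mod 360° = 108.43° ≈ 108°.

108°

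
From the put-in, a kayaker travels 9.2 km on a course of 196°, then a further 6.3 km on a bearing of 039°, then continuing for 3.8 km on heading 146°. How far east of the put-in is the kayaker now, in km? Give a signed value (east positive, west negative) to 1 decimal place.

Leg 1 (196°, 9.2 km): east 9.2 sin 196° = -2.54, north 9.2 cos 196° = -8.84
Leg 2 (039°, 6.3 km): east 6.3 sin 39° = 3.96, north 6.3 cos 39° = 4.90
Leg 3 (146°, 3.8 km): east 3.8 sin 146° = 2.12, north 3.8 cos 146° = -3.15
Net east component: 3.55 km.

3.6 km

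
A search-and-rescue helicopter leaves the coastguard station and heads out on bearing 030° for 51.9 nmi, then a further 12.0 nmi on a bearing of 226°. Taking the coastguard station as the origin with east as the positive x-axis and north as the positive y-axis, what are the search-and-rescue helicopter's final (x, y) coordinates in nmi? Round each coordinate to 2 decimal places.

Leg 1 (030°, 51.9 nmi): east 51.9 sin 30° = 25.95, north 51.9 cos 30° = 44.95
Leg 2 (226°, 12.0 nmi): east 12.0 sin 226° = -8.63, north 12.0 cos 226° = -8.34
Summing: 17.32 nmi east, 36.61 nmi north → (17.32, 36.61).

(17.32, 36.61)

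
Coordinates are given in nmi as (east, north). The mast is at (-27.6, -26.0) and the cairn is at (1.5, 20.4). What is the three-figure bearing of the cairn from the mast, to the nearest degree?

Δeast = 1.5 − -27.6 = 29.10; Δnorth = 20.4 − -26.0 = 46.40.
Bearing = atan2(Δeast, Δnorth) mod 360° = 32.09° ≈ 032°.

032°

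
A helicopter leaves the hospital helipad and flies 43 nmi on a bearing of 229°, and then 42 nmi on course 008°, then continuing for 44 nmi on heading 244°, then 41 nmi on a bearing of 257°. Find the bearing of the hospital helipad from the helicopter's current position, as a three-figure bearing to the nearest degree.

082°

Leg 1 (229°, 43 nmi): east 43 sin 229° = -32.45, north 43 cos 229° = -28.21
Leg 2 (008°, 42 nmi): east 42 sin 8° = 5.85, north 42 cos 8° = 41.59
Leg 3 (244°, 44 nmi): east 44 sin 244° = -39.55, north 44 cos 244° = -19.29
Leg 4 (257°, 41 nmi): east 41 sin 257° = -39.95, north 41 cos 257° = -9.22
Net displacement: -106.10 east, -15.13 north. Direction back to start is (106.10, 15.13): bearing = atan2(106.10, 15.13) mod 360° = 81.88° ≈ 082°.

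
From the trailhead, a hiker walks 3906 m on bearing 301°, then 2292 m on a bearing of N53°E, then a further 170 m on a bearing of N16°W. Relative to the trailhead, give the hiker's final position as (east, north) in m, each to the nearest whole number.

Leg 1 (301°, 3906 m): east 3906 sin 301° = -3348.10, north 3906 cos 301° = 2011.74
Leg 2 (N53°E, 2292 m): east 2292 sin 53° = 1830.47, north 2292 cos 53° = 1379.36
Leg 3 (N16°W, 170 m): east 170 sin 344° = -46.86, north 170 cos 344° = 163.41
Summing: -1564.48 m east, 3554.51 m north → (-1564, 3555).

(-1564, 3555)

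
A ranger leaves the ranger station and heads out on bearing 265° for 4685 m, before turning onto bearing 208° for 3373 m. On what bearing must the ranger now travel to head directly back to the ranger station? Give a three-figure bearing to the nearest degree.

062°

Leg 1 (265°, 4685 m): east 4685 sin 265° = -4667.17, north 4685 cos 265° = -408.32
Leg 2 (208°, 3373 m): east 3373 sin 208° = -1583.53, north 3373 cos 208° = -2978.18
Net displacement: -6250.70 east, -3386.51 north. Direction back to start is (6250.70, 3386.51): bearing = atan2(6250.70, 3386.51) mod 360° = 61.55° ≈ 062°.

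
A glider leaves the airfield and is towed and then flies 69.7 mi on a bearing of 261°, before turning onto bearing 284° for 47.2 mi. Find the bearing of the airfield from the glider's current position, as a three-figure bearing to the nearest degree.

Leg 1 (261°, 69.7 mi): east 69.7 sin 261° = -68.84, north 69.7 cos 261° = -10.90
Leg 2 (284°, 47.2 mi): east 47.2 sin 284° = -45.80, north 47.2 cos 284° = 11.42
Net displacement: -114.64 east, 0.52 north. Direction back to start is (114.64, -0.52): bearing = atan2(114.64, -0.52) mod 360° = 90.26° ≈ 090°.

090°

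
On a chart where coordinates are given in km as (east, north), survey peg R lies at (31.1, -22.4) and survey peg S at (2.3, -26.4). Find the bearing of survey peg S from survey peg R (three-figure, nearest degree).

262°

Δeast = 2.3 − 31.1 = -28.80; Δnorth = -26.4 − -22.4 = -4.00.
Bearing = atan2(Δeast, Δnorth) mod 360° = 262.09° ≈ 262°.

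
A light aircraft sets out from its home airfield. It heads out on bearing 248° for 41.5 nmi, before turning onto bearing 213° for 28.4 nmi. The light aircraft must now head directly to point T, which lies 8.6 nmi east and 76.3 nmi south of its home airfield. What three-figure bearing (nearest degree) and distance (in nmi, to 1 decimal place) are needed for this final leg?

121°, 72.6 nmi

Leg 1 (248°, 41.5 nmi): east 41.5 sin 248° = -38.48, north 41.5 cos 248° = -15.55
Leg 2 (213°, 28.4 nmi): east 28.4 sin 213° = -15.47, north 28.4 cos 213° = -23.82
Current position: (-53.95, -39.36). Target: (8.6, -76.3). Remaining: Δeast = 62.55, Δnorth = -36.94.
Bearing = atan2(62.55, -36.94) mod 360° = 120.56°; distance = √((62.55)² + (-36.94)²) = 72.638 nmi.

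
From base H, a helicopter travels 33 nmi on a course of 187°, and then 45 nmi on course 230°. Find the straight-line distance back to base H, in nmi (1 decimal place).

Leg 1 (187°, 33 nmi): east 33 sin 187° = -4.02, north 33 cos 187° = -32.75
Leg 2 (230°, 45 nmi): east 45 sin 230° = -34.47, north 45 cos 230° = -28.93
Net: -38.49 east, -61.68 north. Distance = √((-38.49)² + (-61.68)²) = 72.706 nmi.

72.7 nmi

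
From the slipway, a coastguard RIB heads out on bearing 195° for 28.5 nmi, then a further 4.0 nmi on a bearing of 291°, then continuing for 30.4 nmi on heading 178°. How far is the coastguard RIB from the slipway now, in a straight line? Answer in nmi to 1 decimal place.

Leg 1 (195°, 28.5 nmi): east 28.5 sin 195° = -7.38, north 28.5 cos 195° = -27.53
Leg 2 (291°, 4.0 nmi): east 4.0 sin 291° = -3.73, north 4.0 cos 291° = 1.43
Leg 3 (178°, 30.4 nmi): east 30.4 sin 178° = 1.06, north 30.4 cos 178° = -30.38
Net: -10.05 east, -56.48 north. Distance = √((-10.05)² + (-56.48)²) = 57.364 nmi.

57.4 nmi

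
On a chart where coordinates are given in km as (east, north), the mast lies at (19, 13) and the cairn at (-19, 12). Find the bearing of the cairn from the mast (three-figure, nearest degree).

268°

Δeast = -19 − 19 = -38.00; Δnorth = 12 − 13 = -1.00.
Bearing = atan2(Δeast, Δnorth) mod 360° = 268.49° ≈ 268°.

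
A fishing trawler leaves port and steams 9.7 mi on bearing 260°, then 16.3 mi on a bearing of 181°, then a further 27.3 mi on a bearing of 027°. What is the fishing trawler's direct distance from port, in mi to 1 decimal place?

6.8 mi

Leg 1 (260°, 9.7 mi): east 9.7 sin 260° = -9.55, north 9.7 cos 260° = -1.68
Leg 2 (181°, 16.3 mi): east 16.3 sin 181° = -0.28, north 16.3 cos 181° = -16.30
Leg 3 (027°, 27.3 mi): east 27.3 sin 27° = 12.39, north 27.3 cos 27° = 24.32
Net: 2.56 east, 6.34 north. Distance = √((2.56)² + (6.34)²) = 6.839 mi.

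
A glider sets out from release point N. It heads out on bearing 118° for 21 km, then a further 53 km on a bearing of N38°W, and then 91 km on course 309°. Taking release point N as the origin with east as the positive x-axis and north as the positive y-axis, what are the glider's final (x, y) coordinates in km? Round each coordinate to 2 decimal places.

Leg 1 (118°, 21 km): east 21 sin 118° = 18.54, north 21 cos 118° = -9.86
Leg 2 (N38°W, 53 km): east 53 sin 322° = -32.63, north 53 cos 322° = 41.76
Leg 3 (309°, 91 km): east 91 sin 309° = -70.72, north 91 cos 309° = 57.27
Summing: -84.81 km east, 89.17 km north → (-84.81, 89.17).

(-84.81, 89.17)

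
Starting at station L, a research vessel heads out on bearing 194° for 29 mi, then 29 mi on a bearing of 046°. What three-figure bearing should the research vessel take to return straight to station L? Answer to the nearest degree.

Leg 1 (194°, 29 mi): east 29 sin 194° = -7.02, north 29 cos 194° = -28.14
Leg 2 (046°, 29 mi): east 29 sin 46° = 20.86, north 29 cos 46° = 20.15
Net displacement: 13.85 east, -7.99 north. Direction back to start is (-13.85, 7.99): bearing = atan2(-13.85, 7.99) mod 360° = 300.00° ≈ 300°.

300°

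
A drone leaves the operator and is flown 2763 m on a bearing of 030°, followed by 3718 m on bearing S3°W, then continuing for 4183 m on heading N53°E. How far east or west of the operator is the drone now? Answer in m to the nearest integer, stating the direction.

4528 m east

Leg 1 (030°, 2763 m): east 2763 sin 30° = 1381.50, north 2763 cos 30° = 2392.83
Leg 2 (S3°W, 3718 m): east 3718 sin 183° = -194.59, north 3718 cos 183° = -3712.90
Leg 3 (N53°E, 4183 m): east 4183 sin 53° = 3340.69, north 4183 cos 53° = 2517.39
Net east component: 4527.61 m.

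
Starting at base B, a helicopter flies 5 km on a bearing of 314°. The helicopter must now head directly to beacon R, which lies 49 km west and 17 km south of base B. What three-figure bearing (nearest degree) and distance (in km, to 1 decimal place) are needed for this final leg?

246°, 49.8 km

Leg 1 (314°, 5 km): east 5 sin 314° = -3.60, north 5 cos 314° = 3.47
Current position: (-3.60, 3.47). Target: (-49, -17). Remaining: Δeast = -45.40, Δnorth = -20.47.
Bearing = atan2(-45.40, -20.47) mod 360° = 245.73°; distance = √((-45.40)² + (-20.47)²) = 49.806 km.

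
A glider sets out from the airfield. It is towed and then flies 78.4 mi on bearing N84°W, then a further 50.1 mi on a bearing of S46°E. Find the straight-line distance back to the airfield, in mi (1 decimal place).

Leg 1 (N84°W, 78.4 mi): east 78.4 sin 276° = -77.97, north 78.4 cos 276° = 8.20
Leg 2 (S46°E, 50.1 mi): east 50.1 sin 134° = 36.04, north 50.1 cos 134° = -34.80
Net: -41.93 east, -26.61 north. Distance = √((-41.93)² + (-26.61)²) = 49.661 mi.

49.7 mi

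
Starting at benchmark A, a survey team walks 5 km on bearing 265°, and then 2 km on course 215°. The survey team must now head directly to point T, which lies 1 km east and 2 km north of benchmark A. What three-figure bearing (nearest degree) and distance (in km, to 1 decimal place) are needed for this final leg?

Leg 1 (265°, 5 km): east 5 sin 265° = -4.98, north 5 cos 265° = -0.44
Leg 2 (215°, 2 km): east 2 sin 215° = -1.15, north 2 cos 215° = -1.64
Current position: (-6.13, -2.07). Target: (1, 2). Remaining: Δeast = 7.13, Δnorth = 4.07.
Bearing = atan2(7.13, 4.07) mod 360° = 60.25°; distance = √((7.13)² + (4.07)²) = 8.210 km.

060°, 8.2 km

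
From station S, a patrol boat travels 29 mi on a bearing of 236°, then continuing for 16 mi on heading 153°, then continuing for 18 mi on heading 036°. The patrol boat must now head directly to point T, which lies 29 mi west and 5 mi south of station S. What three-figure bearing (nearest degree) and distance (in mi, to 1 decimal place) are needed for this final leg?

296°, 25.3 mi

Leg 1 (236°, 29 mi): east 29 sin 236° = -24.04, north 29 cos 236° = -16.22
Leg 2 (153°, 16 mi): east 16 sin 153° = 7.26, north 16 cos 153° = -14.26
Leg 3 (036°, 18 mi): east 18 sin 36° = 10.58, north 18 cos 36° = 14.56
Current position: (-6.20, -15.91). Target: (-29, -5). Remaining: Δeast = -22.80, Δnorth = 10.91.
Bearing = atan2(-22.80, 10.91) mod 360° = 295.57°; distance = √((-22.80)² + (10.91)²) = 25.278 mi.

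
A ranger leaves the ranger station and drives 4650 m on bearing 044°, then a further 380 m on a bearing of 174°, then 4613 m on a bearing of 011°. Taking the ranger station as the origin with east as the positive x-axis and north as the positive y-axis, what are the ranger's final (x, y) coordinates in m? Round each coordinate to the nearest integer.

Leg 1 (044°, 4650 m): east 4650 sin 44° = 3230.16, north 4650 cos 44° = 3344.93
Leg 2 (174°, 380 m): east 380 sin 174° = 39.72, north 380 cos 174° = -377.92
Leg 3 (011°, 4613 m): east 4613 sin 11° = 880.20, north 4613 cos 11° = 4528.25
Summing: 4150.08 m east, 7495.26 m north → (4150, 7495).

(4150, 7495)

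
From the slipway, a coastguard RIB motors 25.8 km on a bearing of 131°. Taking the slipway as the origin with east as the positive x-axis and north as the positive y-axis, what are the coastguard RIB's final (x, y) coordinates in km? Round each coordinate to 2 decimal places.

(19.47, -16.93)

Leg 1 (131°, 25.8 km): east 25.8 sin 131° = 19.47, north 25.8 cos 131° = -16.93
Summing: 19.47 km east, -16.93 km north → (19.47, -16.93).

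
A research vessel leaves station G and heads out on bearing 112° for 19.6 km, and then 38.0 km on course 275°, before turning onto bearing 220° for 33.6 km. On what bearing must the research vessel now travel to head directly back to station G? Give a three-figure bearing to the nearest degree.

054°

Leg 1 (112°, 19.6 km): east 19.6 sin 112° = 18.17, north 19.6 cos 112° = -7.34
Leg 2 (275°, 38.0 km): east 38.0 sin 275° = -37.86, north 38.0 cos 275° = 3.31
Leg 3 (220°, 33.6 km): east 33.6 sin 220° = -21.60, north 33.6 cos 220° = -25.74
Net displacement: -41.28 east, -29.77 north. Direction back to start is (41.28, 29.77): bearing = atan2(41.28, 29.77) mod 360° = 54.20° ≈ 054°.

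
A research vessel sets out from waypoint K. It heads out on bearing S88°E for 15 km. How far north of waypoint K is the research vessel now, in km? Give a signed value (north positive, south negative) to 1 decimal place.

Leg 1 (S88°E, 15 km): east 15 sin 92° = 14.99, north 15 cos 92° = -0.52
Net north component: -0.52 km.

-0.5 km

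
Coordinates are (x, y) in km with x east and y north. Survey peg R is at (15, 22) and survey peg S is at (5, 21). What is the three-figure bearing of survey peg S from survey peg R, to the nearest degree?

264°

Δeast = 5 − 15 = -10.00; Δnorth = 21 − 22 = -1.00.
Bearing = atan2(Δeast, Δnorth) mod 360° = 264.29° ≈ 264°.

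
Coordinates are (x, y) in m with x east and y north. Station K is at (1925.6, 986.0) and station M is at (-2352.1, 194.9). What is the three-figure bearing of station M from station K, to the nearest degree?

Δeast = -2352.1 − 1925.6 = -4277.70; Δnorth = 194.9 − 986.0 = -791.10.
Bearing = atan2(Δeast, Δnorth) mod 360° = 259.52° ≈ 260°.

260°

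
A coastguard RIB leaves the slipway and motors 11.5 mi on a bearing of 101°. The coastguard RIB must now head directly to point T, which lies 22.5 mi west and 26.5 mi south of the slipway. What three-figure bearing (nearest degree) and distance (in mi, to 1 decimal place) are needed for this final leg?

Leg 1 (101°, 11.5 mi): east 11.5 sin 101° = 11.29, north 11.5 cos 101° = -2.19
Current position: (11.29, -2.19). Target: (-22.5, -26.5). Remaining: Δeast = -33.79, Δnorth = -24.31.
Bearing = atan2(-33.79, -24.31) mod 360° = 234.27°; distance = √((-33.79)² + (-24.31)²) = 41.623 mi.

234°, 41.6 mi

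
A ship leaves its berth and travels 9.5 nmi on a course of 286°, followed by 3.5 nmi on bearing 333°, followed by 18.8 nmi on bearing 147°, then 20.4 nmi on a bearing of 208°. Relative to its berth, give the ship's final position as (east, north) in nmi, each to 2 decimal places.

Leg 1 (286°, 9.5 nmi): east 9.5 sin 286° = -9.13, north 9.5 cos 286° = 2.62
Leg 2 (333°, 3.5 nmi): east 3.5 sin 333° = -1.59, north 3.5 cos 333° = 3.12
Leg 3 (147°, 18.8 nmi): east 18.8 sin 147° = 10.24, north 18.8 cos 147° = -15.77
Leg 4 (208°, 20.4 nmi): east 20.4 sin 208° = -9.58, north 20.4 cos 208° = -18.01
Summing: -10.06 nmi east, -28.04 nmi north → (-10.06, -28.04).

(-10.06, -28.04)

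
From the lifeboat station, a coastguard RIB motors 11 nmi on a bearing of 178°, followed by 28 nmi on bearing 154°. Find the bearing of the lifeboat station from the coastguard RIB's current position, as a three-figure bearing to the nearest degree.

341°

Leg 1 (178°, 11 nmi): east 11 sin 178° = 0.38, north 11 cos 178° = -10.99
Leg 2 (154°, 28 nmi): east 28 sin 154° = 12.27, north 28 cos 154° = -25.17
Net displacement: 12.66 east, -36.16 north. Direction back to start is (-12.66, 36.16): bearing = atan2(-12.66, 36.16) mod 360° = 340.71° ≈ 341°.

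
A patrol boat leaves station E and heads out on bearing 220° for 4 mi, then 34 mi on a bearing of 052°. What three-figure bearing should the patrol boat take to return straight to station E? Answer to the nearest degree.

Leg 1 (220°, 4 mi): east 4 sin 220° = -2.57, north 4 cos 220° = -3.06
Leg 2 (052°, 34 mi): east 34 sin 52° = 26.79, north 34 cos 52° = 20.93
Net displacement: 24.22 east, 17.87 north. Direction back to start is (-24.22, -17.87): bearing = atan2(-24.22, -17.87) mod 360° = 233.58° ≈ 234°.

234°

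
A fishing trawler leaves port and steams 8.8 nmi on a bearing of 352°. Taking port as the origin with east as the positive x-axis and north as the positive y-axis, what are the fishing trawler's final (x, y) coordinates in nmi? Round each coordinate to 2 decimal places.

Leg 1 (352°, 8.8 nmi): east 8.8 sin 352° = -1.22, north 8.8 cos 352° = 8.71
Summing: -1.22 nmi east, 8.71 nmi north → (-1.22, 8.71).

(-1.22, 8.71)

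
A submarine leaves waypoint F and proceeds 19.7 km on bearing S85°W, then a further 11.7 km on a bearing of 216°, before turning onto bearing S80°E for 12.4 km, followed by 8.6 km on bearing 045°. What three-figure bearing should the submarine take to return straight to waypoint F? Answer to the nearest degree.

049°

Leg 1 (S85°W, 19.7 km): east 19.7 sin 265° = -19.63, north 19.7 cos 265° = -1.72
Leg 2 (216°, 11.7 km): east 11.7 sin 216° = -6.88, north 11.7 cos 216° = -9.47
Leg 3 (S80°E, 12.4 km): east 12.4 sin 100° = 12.21, north 12.4 cos 100° = -2.15
Leg 4 (045°, 8.6 km): east 8.6 sin 45° = 6.08, north 8.6 cos 45° = 6.08
Net displacement: -8.21 east, -7.25 north. Direction back to start is (8.21, 7.25): bearing = atan2(8.21, 7.25) mod 360° = 48.53° ≈ 049°.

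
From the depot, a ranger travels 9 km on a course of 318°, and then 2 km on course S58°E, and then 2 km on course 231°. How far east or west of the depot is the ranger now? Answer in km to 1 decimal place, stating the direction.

Leg 1 (318°, 9 km): east 9 sin 318° = -6.02, north 9 cos 318° = 6.69
Leg 2 (S58°E, 2 km): east 2 sin 122° = 1.70, north 2 cos 122° = -1.06
Leg 3 (231°, 2 km): east 2 sin 231° = -1.55, north 2 cos 231° = -1.26
Net east component: -5.88 km.

5.9 km west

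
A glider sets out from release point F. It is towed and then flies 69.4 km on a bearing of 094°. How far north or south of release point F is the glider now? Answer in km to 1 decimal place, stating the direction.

Leg 1 (094°, 69.4 km): east 69.4 sin 94° = 69.23, north 69.4 cos 94° = -4.84
Net north component: -4.84 km.

4.8 km south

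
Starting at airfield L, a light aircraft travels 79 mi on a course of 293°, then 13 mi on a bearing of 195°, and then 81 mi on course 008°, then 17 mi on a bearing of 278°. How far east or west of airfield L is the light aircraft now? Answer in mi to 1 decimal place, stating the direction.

81.6 mi west

Leg 1 (293°, 79 mi): east 79 sin 293° = -72.72, north 79 cos 293° = 30.87
Leg 2 (195°, 13 mi): east 13 sin 195° = -3.36, north 13 cos 195° = -12.56
Leg 3 (008°, 81 mi): east 81 sin 8° = 11.27, north 81 cos 8° = 80.21
Leg 4 (278°, 17 mi): east 17 sin 278° = -16.83, north 17 cos 278° = 2.37
Net east component: -81.65 mi.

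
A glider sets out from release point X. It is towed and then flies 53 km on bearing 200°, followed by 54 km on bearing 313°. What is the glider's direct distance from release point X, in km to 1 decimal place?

59.1 km

Leg 1 (200°, 53 km): east 53 sin 200° = -18.13, north 53 cos 200° = -49.80
Leg 2 (313°, 54 km): east 54 sin 313° = -39.49, north 54 cos 313° = 36.83
Net: -57.62 east, -12.98 north. Distance = √((-57.62)² + (-12.98)²) = 59.063 km.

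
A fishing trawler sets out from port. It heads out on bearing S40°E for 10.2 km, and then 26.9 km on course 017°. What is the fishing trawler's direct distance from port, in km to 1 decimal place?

Leg 1 (S40°E, 10.2 km): east 10.2 sin 140° = 6.56, north 10.2 cos 140° = -7.81
Leg 2 (017°, 26.9 km): east 26.9 sin 17° = 7.86, north 26.9 cos 17° = 25.72
Net: 14.42 east, 17.91 north. Distance = √((14.42)² + (17.91)²) = 22.995 km.

23.0 km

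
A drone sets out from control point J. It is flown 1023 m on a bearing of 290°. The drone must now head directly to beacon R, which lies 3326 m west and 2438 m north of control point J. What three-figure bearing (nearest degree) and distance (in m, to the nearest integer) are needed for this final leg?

Leg 1 (290°, 1023 m): east 1023 sin 290° = -961.31, north 1023 cos 290° = 349.89
Current position: (-961.31, 349.89). Target: (-3326, 2438). Remaining: Δeast = -2364.69, Δnorth = 2088.11.
Bearing = atan2(-2364.69, 2088.11) mod 360° = 311.45°; distance = √((-2364.69)² + (2088.11)²) = 3154.679 m.

311°, 3155 m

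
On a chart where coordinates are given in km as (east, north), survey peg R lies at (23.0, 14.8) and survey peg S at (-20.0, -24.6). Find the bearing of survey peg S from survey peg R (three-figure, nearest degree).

228°

Δeast = -20.0 − 23.0 = -43.00; Δnorth = -24.6 − 14.8 = -39.40.
Bearing = atan2(Δeast, Δnorth) mod 360° = 227.50° ≈ 228°.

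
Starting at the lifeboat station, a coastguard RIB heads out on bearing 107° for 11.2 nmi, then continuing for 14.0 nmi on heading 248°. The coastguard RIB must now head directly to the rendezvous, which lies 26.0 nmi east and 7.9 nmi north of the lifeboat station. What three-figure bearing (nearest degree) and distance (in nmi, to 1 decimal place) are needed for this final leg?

060°, 32.7 nmi

Leg 1 (107°, 11.2 nmi): east 11.2 sin 107° = 10.71, north 11.2 cos 107° = -3.27
Leg 2 (248°, 14.0 nmi): east 14.0 sin 248° = -12.98, north 14.0 cos 248° = -5.24
Current position: (-2.27, -8.52). Target: (26.0, 7.9). Remaining: Δeast = 28.27, Δnorth = 16.42.
Bearing = atan2(28.27, 16.42) mod 360° = 59.85°; distance = √((28.27)² + (16.42)²) = 32.692 nmi.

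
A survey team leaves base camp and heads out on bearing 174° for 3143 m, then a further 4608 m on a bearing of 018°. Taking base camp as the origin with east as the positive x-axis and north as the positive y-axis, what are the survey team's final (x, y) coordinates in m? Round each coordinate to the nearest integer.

Leg 1 (174°, 3143 m): east 3143 sin 174° = 328.53, north 3143 cos 174° = -3125.78
Leg 2 (018°, 4608 m): east 4608 sin 18° = 1423.95, north 4608 cos 18° = 4382.47
Summing: 1752.48 m east, 1256.69 m north → (1752, 1257).

(1752, 1257)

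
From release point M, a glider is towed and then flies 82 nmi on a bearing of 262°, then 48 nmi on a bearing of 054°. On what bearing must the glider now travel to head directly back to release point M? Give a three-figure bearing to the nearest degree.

112°

Leg 1 (262°, 82 nmi): east 82 sin 262° = -81.20, north 82 cos 262° = -11.41
Leg 2 (054°, 48 nmi): east 48 sin 54° = 38.83, north 48 cos 54° = 28.21
Net displacement: -42.37 east, 16.80 north. Direction back to start is (42.37, -16.80): bearing = atan2(42.37, -16.80) mod 360° = 111.63° ≈ 112°.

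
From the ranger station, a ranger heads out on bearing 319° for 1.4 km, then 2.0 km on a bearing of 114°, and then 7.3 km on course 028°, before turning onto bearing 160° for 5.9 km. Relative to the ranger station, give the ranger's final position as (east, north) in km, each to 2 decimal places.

(6.35, 1.14)

Leg 1 (319°, 1.4 km): east 1.4 sin 319° = -0.92, north 1.4 cos 319° = 1.06
Leg 2 (114°, 2.0 km): east 2.0 sin 114° = 1.83, north 2.0 cos 114° = -0.81
Leg 3 (028°, 7.3 km): east 7.3 sin 28° = 3.43, north 7.3 cos 28° = 6.45
Leg 4 (160°, 5.9 km): east 5.9 sin 160° = 2.02, north 5.9 cos 160° = -5.54
Summing: 6.35 km east, 1.14 km north → (6.35, 1.14).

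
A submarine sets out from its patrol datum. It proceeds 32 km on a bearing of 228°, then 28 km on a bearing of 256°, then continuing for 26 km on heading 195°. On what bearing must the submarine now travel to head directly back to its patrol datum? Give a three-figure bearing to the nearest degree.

Leg 1 (228°, 32 km): east 32 sin 228° = -23.78, north 32 cos 228° = -21.41
Leg 2 (256°, 28 km): east 28 sin 256° = -27.17, north 28 cos 256° = -6.77
Leg 3 (195°, 26 km): east 26 sin 195° = -6.73, north 26 cos 195° = -25.11
Net displacement: -57.68 east, -53.30 north. Direction back to start is (57.68, 53.30): bearing = atan2(57.68, 53.30) mod 360° = 47.26° ≈ 047°.

047°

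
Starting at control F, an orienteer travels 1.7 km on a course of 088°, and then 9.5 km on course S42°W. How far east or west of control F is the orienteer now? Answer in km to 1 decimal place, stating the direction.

Leg 1 (088°, 1.7 km): east 1.7 sin 88° = 1.70, north 1.7 cos 88° = 0.06
Leg 2 (S42°W, 9.5 km): east 9.5 sin 222° = -6.36, north 9.5 cos 222° = -7.06
Net east component: -4.66 km.

4.7 km west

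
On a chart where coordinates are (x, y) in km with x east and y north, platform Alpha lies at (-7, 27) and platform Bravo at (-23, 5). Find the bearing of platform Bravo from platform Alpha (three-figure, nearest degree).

Δeast = -23 − -7 = -16.00; Δnorth = 5 − 27 = -22.00.
Bearing = atan2(Δeast, Δnorth) mod 360° = 216.03° ≈ 216°.

216°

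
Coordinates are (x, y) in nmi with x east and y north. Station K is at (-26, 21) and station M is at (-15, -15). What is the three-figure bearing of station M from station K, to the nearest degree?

Δeast = -15 − -26 = 11.00; Δnorth = -15 − 21 = -36.00.
Bearing = atan2(Δeast, Δnorth) mod 360° = 163.01° ≈ 163°.

163°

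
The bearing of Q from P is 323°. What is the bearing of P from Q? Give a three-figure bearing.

Back-bearing = 323° − 180° = 143°.

143°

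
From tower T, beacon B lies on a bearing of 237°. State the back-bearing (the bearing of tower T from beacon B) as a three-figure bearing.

Back-bearing = 237° − 180° = 057°.

057°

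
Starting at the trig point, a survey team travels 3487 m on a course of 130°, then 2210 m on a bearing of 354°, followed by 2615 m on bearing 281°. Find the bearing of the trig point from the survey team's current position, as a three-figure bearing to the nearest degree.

164°

Leg 1 (130°, 3487 m): east 3487 sin 130° = 2671.20, north 3487 cos 130° = -2241.40
Leg 2 (354°, 2210 m): east 2210 sin 354° = -231.01, north 2210 cos 354° = 2197.89
Leg 3 (281°, 2615 m): east 2615 sin 281° = -2566.96, north 2615 cos 281° = 498.97
Net displacement: -126.77 east, 455.46 north. Direction back to start is (126.77, -455.46): bearing = atan2(126.77, -455.46) mod 360° = 164.45° ≈ 164°.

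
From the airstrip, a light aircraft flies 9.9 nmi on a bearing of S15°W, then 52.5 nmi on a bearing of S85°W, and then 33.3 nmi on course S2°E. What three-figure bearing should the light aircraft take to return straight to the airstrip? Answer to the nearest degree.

Leg 1 (S15°W, 9.9 nmi): east 9.9 sin 195° = -2.56, north 9.9 cos 195° = -9.56
Leg 2 (S85°W, 52.5 nmi): east 52.5 sin 265° = -52.30, north 52.5 cos 265° = -4.58
Leg 3 (S2°E, 33.3 nmi): east 33.3 sin 178° = 1.16, north 33.3 cos 178° = -33.28
Net displacement: -53.70 east, -47.42 north. Direction back to start is (53.70, 47.42): bearing = atan2(53.70, 47.42) mod 360° = 48.56° ≈ 049°.

049°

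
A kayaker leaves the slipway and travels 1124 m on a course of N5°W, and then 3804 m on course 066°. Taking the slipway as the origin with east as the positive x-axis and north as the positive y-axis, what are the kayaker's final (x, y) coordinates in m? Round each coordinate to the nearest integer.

(3377, 2667)

Leg 1 (N5°W, 1124 m): east 1124 sin 355° = -97.96, north 1124 cos 355° = 1119.72
Leg 2 (066°, 3804 m): east 3804 sin 66° = 3475.13, north 3804 cos 66° = 1547.23
Summing: 3377.16 m east, 2666.95 m north → (3377, 2667).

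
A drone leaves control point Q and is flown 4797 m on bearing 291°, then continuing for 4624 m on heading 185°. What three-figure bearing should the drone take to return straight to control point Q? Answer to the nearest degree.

059°

Leg 1 (291°, 4797 m): east 4797 sin 291° = -4478.39, north 4797 cos 291° = 1719.09
Leg 2 (185°, 4624 m): east 4624 sin 185° = -403.01, north 4624 cos 185° = -4606.40
Net displacement: -4881.39 east, -2887.31 north. Direction back to start is (4881.39, 2887.31): bearing = atan2(4881.39, 2887.31) mod 360° = 59.40° ≈ 059°.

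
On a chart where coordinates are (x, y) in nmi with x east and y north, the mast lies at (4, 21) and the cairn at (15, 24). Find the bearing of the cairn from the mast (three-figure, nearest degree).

075°

Δeast = 15 − 4 = 11.00; Δnorth = 24 − 21 = 3.00.
Bearing = atan2(Δeast, Δnorth) mod 360° = 74.74° ≈ 075°.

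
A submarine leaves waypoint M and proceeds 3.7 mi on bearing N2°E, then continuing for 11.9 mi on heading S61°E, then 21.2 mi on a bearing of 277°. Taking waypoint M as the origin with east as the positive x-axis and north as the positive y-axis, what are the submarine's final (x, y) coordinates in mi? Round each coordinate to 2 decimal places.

(-10.50, 0.51)

Leg 1 (N2°E, 3.7 mi): east 3.7 sin 2° = 0.13, north 3.7 cos 2° = 3.70
Leg 2 (S61°E, 11.9 mi): east 11.9 sin 119° = 10.41, north 11.9 cos 119° = -5.77
Leg 3 (277°, 21.2 mi): east 21.2 sin 277° = -21.04, north 21.2 cos 277° = 2.58
Summing: -10.50 mi east, 0.51 mi north → (-10.50, 0.51).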